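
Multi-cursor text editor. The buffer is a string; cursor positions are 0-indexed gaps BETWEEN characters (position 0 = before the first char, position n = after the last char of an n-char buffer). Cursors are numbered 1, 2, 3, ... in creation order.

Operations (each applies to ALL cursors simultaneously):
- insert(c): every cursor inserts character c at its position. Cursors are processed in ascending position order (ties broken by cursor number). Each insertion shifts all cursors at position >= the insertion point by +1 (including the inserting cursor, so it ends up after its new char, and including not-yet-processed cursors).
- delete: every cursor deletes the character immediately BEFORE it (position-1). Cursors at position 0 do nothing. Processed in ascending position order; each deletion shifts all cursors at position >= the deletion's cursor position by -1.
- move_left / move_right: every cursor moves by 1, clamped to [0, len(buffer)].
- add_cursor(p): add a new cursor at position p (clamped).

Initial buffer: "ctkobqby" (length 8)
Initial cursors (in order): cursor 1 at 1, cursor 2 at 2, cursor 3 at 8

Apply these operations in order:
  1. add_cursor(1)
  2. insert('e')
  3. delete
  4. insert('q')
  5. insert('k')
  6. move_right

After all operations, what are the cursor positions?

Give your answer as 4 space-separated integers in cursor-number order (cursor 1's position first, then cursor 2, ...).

After op 1 (add_cursor(1)): buffer="ctkobqby" (len 8), cursors c1@1 c4@1 c2@2 c3@8, authorship ........
After op 2 (insert('e')): buffer="ceetekobqbye" (len 12), cursors c1@3 c4@3 c2@5 c3@12, authorship .14.2......3
After op 3 (delete): buffer="ctkobqby" (len 8), cursors c1@1 c4@1 c2@2 c3@8, authorship ........
After op 4 (insert('q')): buffer="cqqtqkobqbyq" (len 12), cursors c1@3 c4@3 c2@5 c3@12, authorship .14.2......3
After op 5 (insert('k')): buffer="cqqkktqkkobqbyqk" (len 16), cursors c1@5 c4@5 c2@8 c3@16, authorship .1414.22......33
After op 6 (move_right): buffer="cqqkktqkkobqbyqk" (len 16), cursors c1@6 c4@6 c2@9 c3@16, authorship .1414.22......33

Answer: 6 9 16 6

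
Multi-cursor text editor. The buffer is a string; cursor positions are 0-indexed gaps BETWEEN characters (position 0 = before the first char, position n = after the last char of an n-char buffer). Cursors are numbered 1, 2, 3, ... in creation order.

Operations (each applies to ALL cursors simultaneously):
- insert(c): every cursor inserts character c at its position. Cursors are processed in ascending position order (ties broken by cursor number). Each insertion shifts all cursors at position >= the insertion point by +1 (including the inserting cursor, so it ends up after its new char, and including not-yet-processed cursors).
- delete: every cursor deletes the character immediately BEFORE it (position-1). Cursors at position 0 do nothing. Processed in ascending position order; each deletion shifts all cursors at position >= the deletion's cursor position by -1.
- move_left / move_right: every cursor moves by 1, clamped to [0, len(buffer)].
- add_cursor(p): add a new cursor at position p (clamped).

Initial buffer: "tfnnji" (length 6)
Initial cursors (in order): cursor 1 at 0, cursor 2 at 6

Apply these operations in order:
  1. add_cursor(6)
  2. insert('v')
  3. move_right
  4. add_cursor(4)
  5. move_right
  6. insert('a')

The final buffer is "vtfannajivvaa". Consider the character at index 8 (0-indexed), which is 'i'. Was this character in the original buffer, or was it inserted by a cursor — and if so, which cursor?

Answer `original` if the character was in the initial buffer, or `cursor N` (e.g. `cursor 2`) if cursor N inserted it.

Answer: original

Derivation:
After op 1 (add_cursor(6)): buffer="tfnnji" (len 6), cursors c1@0 c2@6 c3@6, authorship ......
After op 2 (insert('v')): buffer="vtfnnjivv" (len 9), cursors c1@1 c2@9 c3@9, authorship 1......23
After op 3 (move_right): buffer="vtfnnjivv" (len 9), cursors c1@2 c2@9 c3@9, authorship 1......23
After op 4 (add_cursor(4)): buffer="vtfnnjivv" (len 9), cursors c1@2 c4@4 c2@9 c3@9, authorship 1......23
After op 5 (move_right): buffer="vtfnnjivv" (len 9), cursors c1@3 c4@5 c2@9 c3@9, authorship 1......23
After op 6 (insert('a')): buffer="vtfannajivvaa" (len 13), cursors c1@4 c4@7 c2@13 c3@13, authorship 1..1..4..2323
Authorship (.=original, N=cursor N): 1 . . 1 . . 4 . . 2 3 2 3
Index 8: author = original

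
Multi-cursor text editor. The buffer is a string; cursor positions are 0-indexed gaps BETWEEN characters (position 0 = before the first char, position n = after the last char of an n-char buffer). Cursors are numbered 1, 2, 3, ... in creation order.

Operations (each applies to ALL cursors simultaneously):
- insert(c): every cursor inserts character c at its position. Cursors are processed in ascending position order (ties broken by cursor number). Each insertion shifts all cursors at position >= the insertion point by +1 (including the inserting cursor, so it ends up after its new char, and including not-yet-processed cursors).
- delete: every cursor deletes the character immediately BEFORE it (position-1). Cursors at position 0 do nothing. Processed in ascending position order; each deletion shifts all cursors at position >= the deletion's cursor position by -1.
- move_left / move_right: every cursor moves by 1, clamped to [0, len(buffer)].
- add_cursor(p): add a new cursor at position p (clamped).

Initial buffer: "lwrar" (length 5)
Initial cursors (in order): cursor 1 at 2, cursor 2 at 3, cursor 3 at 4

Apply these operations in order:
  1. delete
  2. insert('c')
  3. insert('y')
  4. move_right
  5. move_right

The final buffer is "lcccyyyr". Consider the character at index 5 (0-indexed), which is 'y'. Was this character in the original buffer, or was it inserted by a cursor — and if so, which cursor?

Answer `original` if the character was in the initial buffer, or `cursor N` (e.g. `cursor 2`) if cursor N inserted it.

Answer: cursor 2

Derivation:
After op 1 (delete): buffer="lr" (len 2), cursors c1@1 c2@1 c3@1, authorship ..
After op 2 (insert('c')): buffer="lcccr" (len 5), cursors c1@4 c2@4 c3@4, authorship .123.
After op 3 (insert('y')): buffer="lcccyyyr" (len 8), cursors c1@7 c2@7 c3@7, authorship .123123.
After op 4 (move_right): buffer="lcccyyyr" (len 8), cursors c1@8 c2@8 c3@8, authorship .123123.
After op 5 (move_right): buffer="lcccyyyr" (len 8), cursors c1@8 c2@8 c3@8, authorship .123123.
Authorship (.=original, N=cursor N): . 1 2 3 1 2 3 .
Index 5: author = 2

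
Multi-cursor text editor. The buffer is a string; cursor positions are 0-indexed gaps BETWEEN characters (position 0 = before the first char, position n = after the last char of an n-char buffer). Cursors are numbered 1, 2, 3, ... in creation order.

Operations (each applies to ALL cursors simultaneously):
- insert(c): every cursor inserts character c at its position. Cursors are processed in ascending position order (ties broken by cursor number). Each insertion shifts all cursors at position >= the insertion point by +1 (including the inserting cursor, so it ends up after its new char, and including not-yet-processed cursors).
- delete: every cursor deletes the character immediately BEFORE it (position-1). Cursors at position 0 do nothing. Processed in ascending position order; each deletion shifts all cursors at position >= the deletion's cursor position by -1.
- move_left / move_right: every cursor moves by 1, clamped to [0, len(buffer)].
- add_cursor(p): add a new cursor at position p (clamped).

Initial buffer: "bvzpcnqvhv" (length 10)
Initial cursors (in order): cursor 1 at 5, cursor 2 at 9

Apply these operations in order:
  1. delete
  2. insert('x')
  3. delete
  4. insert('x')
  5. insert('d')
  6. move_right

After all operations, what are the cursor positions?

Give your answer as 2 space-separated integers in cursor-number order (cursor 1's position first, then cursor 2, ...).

Answer: 7 12

Derivation:
After op 1 (delete): buffer="bvzpnqvv" (len 8), cursors c1@4 c2@7, authorship ........
After op 2 (insert('x')): buffer="bvzpxnqvxv" (len 10), cursors c1@5 c2@9, authorship ....1...2.
After op 3 (delete): buffer="bvzpnqvv" (len 8), cursors c1@4 c2@7, authorship ........
After op 4 (insert('x')): buffer="bvzpxnqvxv" (len 10), cursors c1@5 c2@9, authorship ....1...2.
After op 5 (insert('d')): buffer="bvzpxdnqvxdv" (len 12), cursors c1@6 c2@11, authorship ....11...22.
After op 6 (move_right): buffer="bvzpxdnqvxdv" (len 12), cursors c1@7 c2@12, authorship ....11...22.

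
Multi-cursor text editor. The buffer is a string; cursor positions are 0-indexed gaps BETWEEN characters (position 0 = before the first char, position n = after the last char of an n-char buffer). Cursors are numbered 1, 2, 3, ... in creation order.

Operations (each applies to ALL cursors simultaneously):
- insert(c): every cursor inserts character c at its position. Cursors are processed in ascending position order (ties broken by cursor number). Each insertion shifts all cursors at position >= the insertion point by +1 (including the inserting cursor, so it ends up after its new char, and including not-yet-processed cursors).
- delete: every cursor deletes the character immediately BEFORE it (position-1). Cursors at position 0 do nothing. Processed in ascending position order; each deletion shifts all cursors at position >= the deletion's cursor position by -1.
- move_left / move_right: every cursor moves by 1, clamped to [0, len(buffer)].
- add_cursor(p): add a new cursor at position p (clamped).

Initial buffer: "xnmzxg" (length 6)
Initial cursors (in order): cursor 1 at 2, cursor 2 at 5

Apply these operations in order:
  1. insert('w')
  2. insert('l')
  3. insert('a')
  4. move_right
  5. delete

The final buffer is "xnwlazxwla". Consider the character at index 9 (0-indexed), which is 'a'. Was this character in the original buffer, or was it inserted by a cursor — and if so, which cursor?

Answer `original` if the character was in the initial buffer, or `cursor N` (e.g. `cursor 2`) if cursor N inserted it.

After op 1 (insert('w')): buffer="xnwmzxwg" (len 8), cursors c1@3 c2@7, authorship ..1...2.
After op 2 (insert('l')): buffer="xnwlmzxwlg" (len 10), cursors c1@4 c2@9, authorship ..11...22.
After op 3 (insert('a')): buffer="xnwlamzxwlag" (len 12), cursors c1@5 c2@11, authorship ..111...222.
After op 4 (move_right): buffer="xnwlamzxwlag" (len 12), cursors c1@6 c2@12, authorship ..111...222.
After op 5 (delete): buffer="xnwlazxwla" (len 10), cursors c1@5 c2@10, authorship ..111..222
Authorship (.=original, N=cursor N): . . 1 1 1 . . 2 2 2
Index 9: author = 2

Answer: cursor 2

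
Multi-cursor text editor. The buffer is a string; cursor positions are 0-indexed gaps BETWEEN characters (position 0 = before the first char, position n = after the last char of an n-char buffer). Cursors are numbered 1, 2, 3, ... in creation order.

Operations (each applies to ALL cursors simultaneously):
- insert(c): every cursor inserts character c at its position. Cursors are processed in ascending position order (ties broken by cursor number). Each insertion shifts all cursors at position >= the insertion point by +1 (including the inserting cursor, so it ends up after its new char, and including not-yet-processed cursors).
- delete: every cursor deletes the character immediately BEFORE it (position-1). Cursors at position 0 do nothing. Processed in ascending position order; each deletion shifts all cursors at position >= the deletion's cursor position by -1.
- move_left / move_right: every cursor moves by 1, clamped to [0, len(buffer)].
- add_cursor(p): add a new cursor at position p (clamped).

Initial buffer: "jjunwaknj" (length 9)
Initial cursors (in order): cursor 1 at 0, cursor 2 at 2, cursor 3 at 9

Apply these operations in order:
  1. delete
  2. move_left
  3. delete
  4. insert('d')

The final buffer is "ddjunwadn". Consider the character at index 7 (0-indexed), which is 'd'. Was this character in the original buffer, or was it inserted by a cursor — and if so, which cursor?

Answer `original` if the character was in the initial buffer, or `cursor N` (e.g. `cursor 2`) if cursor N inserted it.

Answer: cursor 3

Derivation:
After op 1 (delete): buffer="junwakn" (len 7), cursors c1@0 c2@1 c3@7, authorship .......
After op 2 (move_left): buffer="junwakn" (len 7), cursors c1@0 c2@0 c3@6, authorship .......
After op 3 (delete): buffer="junwan" (len 6), cursors c1@0 c2@0 c3@5, authorship ......
After op 4 (insert('d')): buffer="ddjunwadn" (len 9), cursors c1@2 c2@2 c3@8, authorship 12.....3.
Authorship (.=original, N=cursor N): 1 2 . . . . . 3 .
Index 7: author = 3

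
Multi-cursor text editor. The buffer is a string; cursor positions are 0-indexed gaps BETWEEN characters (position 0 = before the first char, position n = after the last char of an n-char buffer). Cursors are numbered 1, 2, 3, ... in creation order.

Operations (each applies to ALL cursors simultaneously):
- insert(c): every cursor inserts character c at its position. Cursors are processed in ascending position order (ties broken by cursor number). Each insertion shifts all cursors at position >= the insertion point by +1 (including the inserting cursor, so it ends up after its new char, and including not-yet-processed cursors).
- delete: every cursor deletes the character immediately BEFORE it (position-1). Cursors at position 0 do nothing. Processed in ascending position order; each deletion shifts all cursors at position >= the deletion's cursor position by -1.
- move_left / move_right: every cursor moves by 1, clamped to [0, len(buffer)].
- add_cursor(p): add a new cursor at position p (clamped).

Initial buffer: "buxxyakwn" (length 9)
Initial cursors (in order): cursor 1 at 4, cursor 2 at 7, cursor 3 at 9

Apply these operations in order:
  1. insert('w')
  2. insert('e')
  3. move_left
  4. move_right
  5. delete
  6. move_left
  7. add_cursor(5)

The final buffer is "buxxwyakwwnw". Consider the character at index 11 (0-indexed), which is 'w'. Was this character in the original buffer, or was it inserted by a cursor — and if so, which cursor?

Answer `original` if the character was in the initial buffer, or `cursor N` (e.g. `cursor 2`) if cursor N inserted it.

After op 1 (insert('w')): buffer="buxxwyakwwnw" (len 12), cursors c1@5 c2@9 c3@12, authorship ....1...2..3
After op 2 (insert('e')): buffer="buxxweyakwewnwe" (len 15), cursors c1@6 c2@11 c3@15, authorship ....11...22..33
After op 3 (move_left): buffer="buxxweyakwewnwe" (len 15), cursors c1@5 c2@10 c3@14, authorship ....11...22..33
After op 4 (move_right): buffer="buxxweyakwewnwe" (len 15), cursors c1@6 c2@11 c3@15, authorship ....11...22..33
After op 5 (delete): buffer="buxxwyakwwnw" (len 12), cursors c1@5 c2@9 c3@12, authorship ....1...2..3
After op 6 (move_left): buffer="buxxwyakwwnw" (len 12), cursors c1@4 c2@8 c3@11, authorship ....1...2..3
After op 7 (add_cursor(5)): buffer="buxxwyakwwnw" (len 12), cursors c1@4 c4@5 c2@8 c3@11, authorship ....1...2..3
Authorship (.=original, N=cursor N): . . . . 1 . . . 2 . . 3
Index 11: author = 3

Answer: cursor 3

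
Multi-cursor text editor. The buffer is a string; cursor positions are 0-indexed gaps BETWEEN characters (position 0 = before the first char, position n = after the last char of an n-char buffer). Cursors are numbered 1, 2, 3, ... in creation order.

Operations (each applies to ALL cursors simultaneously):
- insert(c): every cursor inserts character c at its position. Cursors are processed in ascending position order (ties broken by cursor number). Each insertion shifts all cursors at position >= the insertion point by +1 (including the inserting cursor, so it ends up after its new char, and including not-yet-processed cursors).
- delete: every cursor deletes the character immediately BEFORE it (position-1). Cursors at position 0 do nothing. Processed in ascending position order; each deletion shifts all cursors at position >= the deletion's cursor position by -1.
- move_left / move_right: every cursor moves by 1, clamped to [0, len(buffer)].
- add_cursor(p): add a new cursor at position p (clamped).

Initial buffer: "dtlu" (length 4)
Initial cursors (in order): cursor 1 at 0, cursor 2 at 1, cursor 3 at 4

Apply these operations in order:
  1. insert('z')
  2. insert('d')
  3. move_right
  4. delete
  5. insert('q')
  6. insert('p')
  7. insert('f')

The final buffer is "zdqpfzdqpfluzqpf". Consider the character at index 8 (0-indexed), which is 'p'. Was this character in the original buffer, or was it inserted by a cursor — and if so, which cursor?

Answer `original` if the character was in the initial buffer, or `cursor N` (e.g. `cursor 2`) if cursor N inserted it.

After op 1 (insert('z')): buffer="zdztluz" (len 7), cursors c1@1 c2@3 c3@7, authorship 1.2...3
After op 2 (insert('d')): buffer="zddzdtluzd" (len 10), cursors c1@2 c2@5 c3@10, authorship 11.22...33
After op 3 (move_right): buffer="zddzdtluzd" (len 10), cursors c1@3 c2@6 c3@10, authorship 11.22...33
After op 4 (delete): buffer="zdzdluz" (len 7), cursors c1@2 c2@4 c3@7, authorship 1122..3
After op 5 (insert('q')): buffer="zdqzdqluzq" (len 10), cursors c1@3 c2@6 c3@10, authorship 111222..33
After op 6 (insert('p')): buffer="zdqpzdqpluzqp" (len 13), cursors c1@4 c2@8 c3@13, authorship 11112222..333
After op 7 (insert('f')): buffer="zdqpfzdqpfluzqpf" (len 16), cursors c1@5 c2@10 c3@16, authorship 1111122222..3333
Authorship (.=original, N=cursor N): 1 1 1 1 1 2 2 2 2 2 . . 3 3 3 3
Index 8: author = 2

Answer: cursor 2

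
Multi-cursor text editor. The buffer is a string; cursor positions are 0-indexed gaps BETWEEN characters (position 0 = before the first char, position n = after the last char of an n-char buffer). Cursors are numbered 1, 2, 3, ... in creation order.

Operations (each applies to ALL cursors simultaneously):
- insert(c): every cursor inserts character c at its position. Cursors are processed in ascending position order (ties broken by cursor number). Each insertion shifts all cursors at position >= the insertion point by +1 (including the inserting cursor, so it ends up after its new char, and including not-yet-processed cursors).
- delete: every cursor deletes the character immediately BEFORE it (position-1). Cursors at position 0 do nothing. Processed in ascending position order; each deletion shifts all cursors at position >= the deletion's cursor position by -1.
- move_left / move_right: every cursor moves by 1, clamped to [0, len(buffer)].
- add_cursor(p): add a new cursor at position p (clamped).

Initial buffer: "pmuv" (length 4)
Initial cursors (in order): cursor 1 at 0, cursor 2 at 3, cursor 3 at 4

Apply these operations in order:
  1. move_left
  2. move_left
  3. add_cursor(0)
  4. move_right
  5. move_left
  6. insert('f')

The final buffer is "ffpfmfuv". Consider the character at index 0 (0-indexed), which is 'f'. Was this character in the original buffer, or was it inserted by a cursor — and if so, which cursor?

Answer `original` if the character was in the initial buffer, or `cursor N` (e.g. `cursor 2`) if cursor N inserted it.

After op 1 (move_left): buffer="pmuv" (len 4), cursors c1@0 c2@2 c3@3, authorship ....
After op 2 (move_left): buffer="pmuv" (len 4), cursors c1@0 c2@1 c3@2, authorship ....
After op 3 (add_cursor(0)): buffer="pmuv" (len 4), cursors c1@0 c4@0 c2@1 c3@2, authorship ....
After op 4 (move_right): buffer="pmuv" (len 4), cursors c1@1 c4@1 c2@2 c3@3, authorship ....
After op 5 (move_left): buffer="pmuv" (len 4), cursors c1@0 c4@0 c2@1 c3@2, authorship ....
After op 6 (insert('f')): buffer="ffpfmfuv" (len 8), cursors c1@2 c4@2 c2@4 c3@6, authorship 14.2.3..
Authorship (.=original, N=cursor N): 1 4 . 2 . 3 . .
Index 0: author = 1

Answer: cursor 1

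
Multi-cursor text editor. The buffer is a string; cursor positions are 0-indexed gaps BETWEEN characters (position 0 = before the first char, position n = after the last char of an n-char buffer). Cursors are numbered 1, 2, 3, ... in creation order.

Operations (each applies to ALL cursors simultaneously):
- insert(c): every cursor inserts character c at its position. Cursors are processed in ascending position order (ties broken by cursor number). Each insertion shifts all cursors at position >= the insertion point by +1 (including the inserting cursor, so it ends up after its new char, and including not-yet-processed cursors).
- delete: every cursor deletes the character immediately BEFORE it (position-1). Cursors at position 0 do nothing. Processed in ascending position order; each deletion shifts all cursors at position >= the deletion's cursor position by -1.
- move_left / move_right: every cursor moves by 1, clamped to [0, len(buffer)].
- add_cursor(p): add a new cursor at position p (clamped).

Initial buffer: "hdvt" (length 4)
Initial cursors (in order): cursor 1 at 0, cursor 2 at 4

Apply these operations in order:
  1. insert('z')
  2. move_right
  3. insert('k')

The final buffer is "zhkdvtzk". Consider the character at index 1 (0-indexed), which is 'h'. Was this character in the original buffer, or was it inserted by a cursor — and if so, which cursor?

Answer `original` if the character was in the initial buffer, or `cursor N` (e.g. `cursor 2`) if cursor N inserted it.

Answer: original

Derivation:
After op 1 (insert('z')): buffer="zhdvtz" (len 6), cursors c1@1 c2@6, authorship 1....2
After op 2 (move_right): buffer="zhdvtz" (len 6), cursors c1@2 c2@6, authorship 1....2
After op 3 (insert('k')): buffer="zhkdvtzk" (len 8), cursors c1@3 c2@8, authorship 1.1...22
Authorship (.=original, N=cursor N): 1 . 1 . . . 2 2
Index 1: author = original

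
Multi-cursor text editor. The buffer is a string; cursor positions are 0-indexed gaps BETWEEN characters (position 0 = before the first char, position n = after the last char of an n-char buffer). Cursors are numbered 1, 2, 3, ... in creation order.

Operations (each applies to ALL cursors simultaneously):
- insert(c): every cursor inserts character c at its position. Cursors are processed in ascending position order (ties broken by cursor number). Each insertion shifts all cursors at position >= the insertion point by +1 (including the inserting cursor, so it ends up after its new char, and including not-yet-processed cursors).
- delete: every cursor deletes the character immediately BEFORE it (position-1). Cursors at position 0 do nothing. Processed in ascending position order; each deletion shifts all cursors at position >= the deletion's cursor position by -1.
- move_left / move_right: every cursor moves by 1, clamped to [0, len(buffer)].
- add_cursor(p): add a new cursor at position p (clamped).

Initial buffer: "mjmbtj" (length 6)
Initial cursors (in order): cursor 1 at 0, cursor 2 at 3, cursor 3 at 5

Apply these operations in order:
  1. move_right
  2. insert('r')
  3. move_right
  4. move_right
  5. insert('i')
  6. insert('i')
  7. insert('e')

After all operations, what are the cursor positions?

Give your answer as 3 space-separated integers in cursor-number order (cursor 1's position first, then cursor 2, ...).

Answer: 7 14 18

Derivation:
After op 1 (move_right): buffer="mjmbtj" (len 6), cursors c1@1 c2@4 c3@6, authorship ......
After op 2 (insert('r')): buffer="mrjmbrtjr" (len 9), cursors c1@2 c2@6 c3@9, authorship .1...2..3
After op 3 (move_right): buffer="mrjmbrtjr" (len 9), cursors c1@3 c2@7 c3@9, authorship .1...2..3
After op 4 (move_right): buffer="mrjmbrtjr" (len 9), cursors c1@4 c2@8 c3@9, authorship .1...2..3
After op 5 (insert('i')): buffer="mrjmibrtjiri" (len 12), cursors c1@5 c2@10 c3@12, authorship .1..1.2..233
After op 6 (insert('i')): buffer="mrjmiibrtjiirii" (len 15), cursors c1@6 c2@12 c3@15, authorship .1..11.2..22333
After op 7 (insert('e')): buffer="mrjmiiebrtjiieriie" (len 18), cursors c1@7 c2@14 c3@18, authorship .1..111.2..2223333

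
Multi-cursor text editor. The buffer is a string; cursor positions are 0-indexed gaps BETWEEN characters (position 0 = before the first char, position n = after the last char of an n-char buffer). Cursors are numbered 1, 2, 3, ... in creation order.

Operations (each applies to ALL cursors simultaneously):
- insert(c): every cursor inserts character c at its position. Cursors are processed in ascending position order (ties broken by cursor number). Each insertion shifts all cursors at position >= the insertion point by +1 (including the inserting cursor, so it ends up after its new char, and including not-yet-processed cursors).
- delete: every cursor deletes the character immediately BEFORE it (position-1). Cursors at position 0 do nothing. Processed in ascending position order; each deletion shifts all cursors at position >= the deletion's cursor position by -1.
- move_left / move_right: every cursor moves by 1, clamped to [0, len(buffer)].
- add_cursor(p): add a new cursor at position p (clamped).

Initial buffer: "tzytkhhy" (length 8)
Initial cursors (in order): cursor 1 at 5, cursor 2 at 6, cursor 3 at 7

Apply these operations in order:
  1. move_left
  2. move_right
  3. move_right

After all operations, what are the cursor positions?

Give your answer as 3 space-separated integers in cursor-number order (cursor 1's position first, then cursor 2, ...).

Answer: 6 7 8

Derivation:
After op 1 (move_left): buffer="tzytkhhy" (len 8), cursors c1@4 c2@5 c3@6, authorship ........
After op 2 (move_right): buffer="tzytkhhy" (len 8), cursors c1@5 c2@6 c3@7, authorship ........
After op 3 (move_right): buffer="tzytkhhy" (len 8), cursors c1@6 c2@7 c3@8, authorship ........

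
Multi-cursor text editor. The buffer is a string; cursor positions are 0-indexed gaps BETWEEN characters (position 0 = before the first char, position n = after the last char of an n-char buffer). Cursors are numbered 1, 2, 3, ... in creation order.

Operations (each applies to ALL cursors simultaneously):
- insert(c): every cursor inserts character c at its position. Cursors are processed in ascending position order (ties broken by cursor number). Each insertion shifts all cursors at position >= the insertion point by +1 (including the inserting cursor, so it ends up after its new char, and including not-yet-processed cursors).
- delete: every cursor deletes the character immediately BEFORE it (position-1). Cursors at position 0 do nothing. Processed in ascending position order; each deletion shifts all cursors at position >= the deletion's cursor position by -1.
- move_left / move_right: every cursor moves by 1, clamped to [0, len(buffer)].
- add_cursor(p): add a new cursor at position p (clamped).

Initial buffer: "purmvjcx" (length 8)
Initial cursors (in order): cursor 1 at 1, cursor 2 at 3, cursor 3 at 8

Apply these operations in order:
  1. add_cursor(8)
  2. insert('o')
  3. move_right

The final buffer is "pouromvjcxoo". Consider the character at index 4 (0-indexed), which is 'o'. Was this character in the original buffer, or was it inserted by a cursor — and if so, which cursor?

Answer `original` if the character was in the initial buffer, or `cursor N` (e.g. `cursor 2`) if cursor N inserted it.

After op 1 (add_cursor(8)): buffer="purmvjcx" (len 8), cursors c1@1 c2@3 c3@8 c4@8, authorship ........
After op 2 (insert('o')): buffer="pouromvjcxoo" (len 12), cursors c1@2 c2@5 c3@12 c4@12, authorship .1..2.....34
After op 3 (move_right): buffer="pouromvjcxoo" (len 12), cursors c1@3 c2@6 c3@12 c4@12, authorship .1..2.....34
Authorship (.=original, N=cursor N): . 1 . . 2 . . . . . 3 4
Index 4: author = 2

Answer: cursor 2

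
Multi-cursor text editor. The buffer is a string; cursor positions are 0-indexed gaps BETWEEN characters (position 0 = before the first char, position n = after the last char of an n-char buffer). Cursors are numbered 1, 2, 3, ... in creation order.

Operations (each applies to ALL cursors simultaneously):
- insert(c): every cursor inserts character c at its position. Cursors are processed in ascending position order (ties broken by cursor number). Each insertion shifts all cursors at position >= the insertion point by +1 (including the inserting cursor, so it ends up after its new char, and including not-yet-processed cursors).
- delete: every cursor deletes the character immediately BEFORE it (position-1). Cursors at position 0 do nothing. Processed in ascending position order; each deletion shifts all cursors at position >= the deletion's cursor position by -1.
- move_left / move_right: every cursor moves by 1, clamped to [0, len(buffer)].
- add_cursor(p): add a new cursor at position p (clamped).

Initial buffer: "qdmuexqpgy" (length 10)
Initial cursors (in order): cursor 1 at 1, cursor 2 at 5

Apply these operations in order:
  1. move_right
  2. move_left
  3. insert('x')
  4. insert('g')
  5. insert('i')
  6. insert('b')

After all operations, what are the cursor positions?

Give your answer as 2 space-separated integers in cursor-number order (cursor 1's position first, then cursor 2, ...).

Answer: 5 13

Derivation:
After op 1 (move_right): buffer="qdmuexqpgy" (len 10), cursors c1@2 c2@6, authorship ..........
After op 2 (move_left): buffer="qdmuexqpgy" (len 10), cursors c1@1 c2@5, authorship ..........
After op 3 (insert('x')): buffer="qxdmuexxqpgy" (len 12), cursors c1@2 c2@7, authorship .1....2.....
After op 4 (insert('g')): buffer="qxgdmuexgxqpgy" (len 14), cursors c1@3 c2@9, authorship .11....22.....
After op 5 (insert('i')): buffer="qxgidmuexgixqpgy" (len 16), cursors c1@4 c2@11, authorship .111....222.....
After op 6 (insert('b')): buffer="qxgibdmuexgibxqpgy" (len 18), cursors c1@5 c2@13, authorship .1111....2222.....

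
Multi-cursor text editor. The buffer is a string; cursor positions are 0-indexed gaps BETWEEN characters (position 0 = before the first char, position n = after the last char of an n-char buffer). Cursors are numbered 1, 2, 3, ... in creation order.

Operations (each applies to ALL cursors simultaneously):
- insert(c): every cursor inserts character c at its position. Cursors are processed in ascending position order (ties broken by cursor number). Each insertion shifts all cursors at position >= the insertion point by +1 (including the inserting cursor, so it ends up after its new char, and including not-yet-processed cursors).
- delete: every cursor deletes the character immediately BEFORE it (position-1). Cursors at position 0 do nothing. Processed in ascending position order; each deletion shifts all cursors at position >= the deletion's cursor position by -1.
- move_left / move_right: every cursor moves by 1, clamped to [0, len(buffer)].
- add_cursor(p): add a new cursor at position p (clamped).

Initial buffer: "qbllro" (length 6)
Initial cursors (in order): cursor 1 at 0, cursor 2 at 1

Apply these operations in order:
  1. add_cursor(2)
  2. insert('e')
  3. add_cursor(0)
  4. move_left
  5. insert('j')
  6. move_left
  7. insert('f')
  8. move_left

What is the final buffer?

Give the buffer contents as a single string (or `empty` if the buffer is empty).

After op 1 (add_cursor(2)): buffer="qbllro" (len 6), cursors c1@0 c2@1 c3@2, authorship ......
After op 2 (insert('e')): buffer="eqebellro" (len 9), cursors c1@1 c2@3 c3@5, authorship 1.2.3....
After op 3 (add_cursor(0)): buffer="eqebellro" (len 9), cursors c4@0 c1@1 c2@3 c3@5, authorship 1.2.3....
After op 4 (move_left): buffer="eqebellro" (len 9), cursors c1@0 c4@0 c2@2 c3@4, authorship 1.2.3....
After op 5 (insert('j')): buffer="jjeqjebjellro" (len 13), cursors c1@2 c4@2 c2@5 c3@8, authorship 141.22.33....
After op 6 (move_left): buffer="jjeqjebjellro" (len 13), cursors c1@1 c4@1 c2@4 c3@7, authorship 141.22.33....
After op 7 (insert('f')): buffer="jffjeqfjebfjellro" (len 17), cursors c1@3 c4@3 c2@7 c3@11, authorship 11441.222.333....
After op 8 (move_left): buffer="jffjeqfjebfjellro" (len 17), cursors c1@2 c4@2 c2@6 c3@10, authorship 11441.222.333....

Answer: jffjeqfjebfjellro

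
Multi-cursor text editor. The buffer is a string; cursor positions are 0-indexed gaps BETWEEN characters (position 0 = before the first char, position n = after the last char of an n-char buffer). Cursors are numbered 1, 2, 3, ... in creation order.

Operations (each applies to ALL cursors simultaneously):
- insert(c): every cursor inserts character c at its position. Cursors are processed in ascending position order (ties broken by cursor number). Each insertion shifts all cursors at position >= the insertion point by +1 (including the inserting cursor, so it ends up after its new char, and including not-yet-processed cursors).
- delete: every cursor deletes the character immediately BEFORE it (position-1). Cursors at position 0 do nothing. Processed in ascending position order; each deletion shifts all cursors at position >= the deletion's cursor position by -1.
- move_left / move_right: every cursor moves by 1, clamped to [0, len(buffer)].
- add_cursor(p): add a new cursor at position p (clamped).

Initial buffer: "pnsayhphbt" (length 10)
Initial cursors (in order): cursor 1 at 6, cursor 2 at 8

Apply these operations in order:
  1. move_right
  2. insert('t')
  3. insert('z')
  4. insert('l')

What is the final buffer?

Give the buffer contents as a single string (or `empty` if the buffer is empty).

Answer: pnsayhptzlhbtzlt

Derivation:
After op 1 (move_right): buffer="pnsayhphbt" (len 10), cursors c1@7 c2@9, authorship ..........
After op 2 (insert('t')): buffer="pnsayhpthbtt" (len 12), cursors c1@8 c2@11, authorship .......1..2.
After op 3 (insert('z')): buffer="pnsayhptzhbtzt" (len 14), cursors c1@9 c2@13, authorship .......11..22.
After op 4 (insert('l')): buffer="pnsayhptzlhbtzlt" (len 16), cursors c1@10 c2@15, authorship .......111..222.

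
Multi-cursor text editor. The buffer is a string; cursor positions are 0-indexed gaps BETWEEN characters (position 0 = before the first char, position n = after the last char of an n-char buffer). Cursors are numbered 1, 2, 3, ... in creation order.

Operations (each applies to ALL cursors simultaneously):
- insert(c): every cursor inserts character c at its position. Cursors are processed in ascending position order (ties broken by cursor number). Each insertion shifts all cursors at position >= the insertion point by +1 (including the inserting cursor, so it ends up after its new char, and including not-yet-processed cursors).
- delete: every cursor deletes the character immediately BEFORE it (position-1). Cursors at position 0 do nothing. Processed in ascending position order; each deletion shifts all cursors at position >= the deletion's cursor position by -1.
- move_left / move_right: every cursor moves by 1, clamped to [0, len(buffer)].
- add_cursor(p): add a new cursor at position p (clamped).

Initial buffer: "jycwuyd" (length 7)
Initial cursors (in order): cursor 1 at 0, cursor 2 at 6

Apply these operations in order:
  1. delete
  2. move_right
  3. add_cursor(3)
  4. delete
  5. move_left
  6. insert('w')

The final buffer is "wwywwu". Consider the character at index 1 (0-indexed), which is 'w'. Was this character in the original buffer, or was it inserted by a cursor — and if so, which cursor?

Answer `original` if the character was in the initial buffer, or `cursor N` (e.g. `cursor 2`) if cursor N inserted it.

After op 1 (delete): buffer="jycwud" (len 6), cursors c1@0 c2@5, authorship ......
After op 2 (move_right): buffer="jycwud" (len 6), cursors c1@1 c2@6, authorship ......
After op 3 (add_cursor(3)): buffer="jycwud" (len 6), cursors c1@1 c3@3 c2@6, authorship ......
After op 4 (delete): buffer="ywu" (len 3), cursors c1@0 c3@1 c2@3, authorship ...
After op 5 (move_left): buffer="ywu" (len 3), cursors c1@0 c3@0 c2@2, authorship ...
After op 6 (insert('w')): buffer="wwywwu" (len 6), cursors c1@2 c3@2 c2@5, authorship 13..2.
Authorship (.=original, N=cursor N): 1 3 . . 2 .
Index 1: author = 3

Answer: cursor 3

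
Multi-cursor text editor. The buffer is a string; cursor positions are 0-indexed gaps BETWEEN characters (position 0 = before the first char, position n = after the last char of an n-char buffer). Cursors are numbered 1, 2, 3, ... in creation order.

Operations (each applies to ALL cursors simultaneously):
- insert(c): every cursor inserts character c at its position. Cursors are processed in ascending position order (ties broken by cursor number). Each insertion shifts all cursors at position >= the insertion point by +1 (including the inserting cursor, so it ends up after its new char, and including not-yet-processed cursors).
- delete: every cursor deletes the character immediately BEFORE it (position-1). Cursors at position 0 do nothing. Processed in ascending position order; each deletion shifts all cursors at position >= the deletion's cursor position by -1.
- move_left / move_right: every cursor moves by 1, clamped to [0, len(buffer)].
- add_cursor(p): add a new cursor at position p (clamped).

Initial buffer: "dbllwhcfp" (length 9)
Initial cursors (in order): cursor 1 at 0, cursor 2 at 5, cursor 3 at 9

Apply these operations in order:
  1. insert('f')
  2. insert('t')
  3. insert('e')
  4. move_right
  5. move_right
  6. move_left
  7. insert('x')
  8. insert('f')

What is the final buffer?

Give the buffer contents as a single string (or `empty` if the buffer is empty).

Answer: ftedxfbllwftehxfcfpftxfe

Derivation:
After op 1 (insert('f')): buffer="fdbllwfhcfpf" (len 12), cursors c1@1 c2@7 c3@12, authorship 1.....2....3
After op 2 (insert('t')): buffer="ftdbllwfthcfpft" (len 15), cursors c1@2 c2@9 c3@15, authorship 11.....22....33
After op 3 (insert('e')): buffer="ftedbllwftehcfpfte" (len 18), cursors c1@3 c2@11 c3@18, authorship 111.....222....333
After op 4 (move_right): buffer="ftedbllwftehcfpfte" (len 18), cursors c1@4 c2@12 c3@18, authorship 111.....222....333
After op 5 (move_right): buffer="ftedbllwftehcfpfte" (len 18), cursors c1@5 c2@13 c3@18, authorship 111.....222....333
After op 6 (move_left): buffer="ftedbllwftehcfpfte" (len 18), cursors c1@4 c2@12 c3@17, authorship 111.....222....333
After op 7 (insert('x')): buffer="ftedxbllwftehxcfpftxe" (len 21), cursors c1@5 c2@14 c3@20, authorship 111.1....222.2...3333
After op 8 (insert('f')): buffer="ftedxfbllwftehxfcfpftxfe" (len 24), cursors c1@6 c2@16 c3@23, authorship 111.11....222.22...33333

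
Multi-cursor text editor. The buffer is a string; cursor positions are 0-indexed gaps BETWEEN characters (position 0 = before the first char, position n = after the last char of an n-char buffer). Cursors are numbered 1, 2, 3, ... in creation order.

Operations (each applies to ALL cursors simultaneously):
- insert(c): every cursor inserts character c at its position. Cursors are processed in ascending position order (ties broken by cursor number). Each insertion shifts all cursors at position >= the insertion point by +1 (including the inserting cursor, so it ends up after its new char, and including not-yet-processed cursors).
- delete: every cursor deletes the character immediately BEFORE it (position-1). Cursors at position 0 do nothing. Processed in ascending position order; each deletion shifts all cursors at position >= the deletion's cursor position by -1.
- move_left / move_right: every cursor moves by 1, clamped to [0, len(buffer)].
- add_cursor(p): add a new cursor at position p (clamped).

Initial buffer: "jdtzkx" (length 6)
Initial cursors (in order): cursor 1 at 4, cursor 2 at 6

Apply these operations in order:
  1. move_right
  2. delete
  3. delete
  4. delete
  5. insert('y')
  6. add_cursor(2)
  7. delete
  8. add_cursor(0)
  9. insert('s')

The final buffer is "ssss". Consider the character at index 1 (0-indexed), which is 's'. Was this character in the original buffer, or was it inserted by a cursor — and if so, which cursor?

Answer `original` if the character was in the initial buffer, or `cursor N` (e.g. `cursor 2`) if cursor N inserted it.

After op 1 (move_right): buffer="jdtzkx" (len 6), cursors c1@5 c2@6, authorship ......
After op 2 (delete): buffer="jdtz" (len 4), cursors c1@4 c2@4, authorship ....
After op 3 (delete): buffer="jd" (len 2), cursors c1@2 c2@2, authorship ..
After op 4 (delete): buffer="" (len 0), cursors c1@0 c2@0, authorship 
After op 5 (insert('y')): buffer="yy" (len 2), cursors c1@2 c2@2, authorship 12
After op 6 (add_cursor(2)): buffer="yy" (len 2), cursors c1@2 c2@2 c3@2, authorship 12
After op 7 (delete): buffer="" (len 0), cursors c1@0 c2@0 c3@0, authorship 
After op 8 (add_cursor(0)): buffer="" (len 0), cursors c1@0 c2@0 c3@0 c4@0, authorship 
After op 9 (insert('s')): buffer="ssss" (len 4), cursors c1@4 c2@4 c3@4 c4@4, authorship 1234
Authorship (.=original, N=cursor N): 1 2 3 4
Index 1: author = 2

Answer: cursor 2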